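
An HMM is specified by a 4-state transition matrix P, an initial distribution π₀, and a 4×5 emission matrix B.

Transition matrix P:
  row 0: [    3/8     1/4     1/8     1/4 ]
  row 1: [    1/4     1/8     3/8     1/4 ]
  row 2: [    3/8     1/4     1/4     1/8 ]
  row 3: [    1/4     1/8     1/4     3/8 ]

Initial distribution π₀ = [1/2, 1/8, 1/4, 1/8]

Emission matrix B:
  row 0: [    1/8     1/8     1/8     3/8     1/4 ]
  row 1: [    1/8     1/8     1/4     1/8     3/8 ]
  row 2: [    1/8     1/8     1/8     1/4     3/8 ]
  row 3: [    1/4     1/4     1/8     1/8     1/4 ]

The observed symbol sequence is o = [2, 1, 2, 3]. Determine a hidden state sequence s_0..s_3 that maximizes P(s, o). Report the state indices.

t=0: δ = [6.250e-02, 3.125e-02, 3.125e-02, 1.562e-02]  (obs o_0=2)
t=1: δ = [2.930e-03, 1.953e-03, 1.465e-03, 3.906e-03]  ψ = [0, 0, 1, 0]  (obs o_1=1)
t=2: δ = [1.373e-04, 1.831e-04, 1.221e-04, 1.831e-04]  ψ = [0, 0, 3, 3]  (obs o_2=2)
t=3: δ = [1.931e-05, 4.292e-06, 1.717e-05, 8.583e-06]  ψ = [0, 0, 1, 3]  (obs o_3=3)
backtrack: best end state = 0; path = [0, 0, 0, 0]

path = [0, 0, 0, 0]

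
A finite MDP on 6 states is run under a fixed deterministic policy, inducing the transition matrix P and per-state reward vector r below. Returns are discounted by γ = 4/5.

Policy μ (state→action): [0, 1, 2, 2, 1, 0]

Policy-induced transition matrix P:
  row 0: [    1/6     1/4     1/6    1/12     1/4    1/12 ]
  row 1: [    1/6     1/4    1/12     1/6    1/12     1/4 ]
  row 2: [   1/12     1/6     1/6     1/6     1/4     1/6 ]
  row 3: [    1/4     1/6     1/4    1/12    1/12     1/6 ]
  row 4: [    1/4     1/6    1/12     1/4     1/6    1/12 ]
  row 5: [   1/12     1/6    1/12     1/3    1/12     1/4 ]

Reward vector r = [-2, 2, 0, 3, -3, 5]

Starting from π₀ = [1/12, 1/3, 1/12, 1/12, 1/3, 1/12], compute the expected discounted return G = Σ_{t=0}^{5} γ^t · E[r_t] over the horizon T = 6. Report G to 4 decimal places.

G = 2.8866

t=0: π = [0.0833, 0.3333, 0.0833, 0.0833, 0.3333, 0.0833], E[r] = 0.1667, γ^t·E[r] = 0.166667, running G = 0.166667
t=1: π = [0.1875, 0.2014, 0.1111, 0.1944, 0.1389, 0.1667], E[r] = 1.0278, γ^t·E[r] = 0.822222, running G = 0.988889
t=2: π = [0.1713, 0.1991, 0.1406, 0.1742, 0.1447, 0.1701], E[r] = 0.9948, γ^t·E[r] = 0.636667, running G = 1.625556
t=3: π = [0.1673, 0.1975, 0.1384, 0.1783, 0.1474, 0.1711], E[r] = 1.0086, γ^t·E[r] = 0.516420, running G = 2.141975
t=4: π = [0.1680, 0.1971, 0.1385, 0.1787, 0.1466, 0.1712], E[r] = 1.0102, γ^t·E[r] = 0.413779, running G = 2.555755
t=5: π = [0.1680, 0.1971, 0.1387, 0.1785, 0.1466, 0.1711], E[r] = 1.0096, γ^t·E[r] = 0.330821, running G = 2.886576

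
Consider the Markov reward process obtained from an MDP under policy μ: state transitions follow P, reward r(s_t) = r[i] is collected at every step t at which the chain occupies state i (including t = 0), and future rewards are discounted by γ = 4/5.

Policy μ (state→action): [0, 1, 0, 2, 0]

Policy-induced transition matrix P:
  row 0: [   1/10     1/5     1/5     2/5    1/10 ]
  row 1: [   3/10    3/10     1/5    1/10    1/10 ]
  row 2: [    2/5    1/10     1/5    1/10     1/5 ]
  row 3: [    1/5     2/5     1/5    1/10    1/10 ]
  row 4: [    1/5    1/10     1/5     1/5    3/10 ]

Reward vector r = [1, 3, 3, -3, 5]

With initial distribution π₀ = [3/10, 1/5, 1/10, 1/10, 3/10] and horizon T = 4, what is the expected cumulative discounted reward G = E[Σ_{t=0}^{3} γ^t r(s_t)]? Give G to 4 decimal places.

t=0: π = [0.3000, 0.2000, 0.1000, 0.1000, 0.3000], E[r] = 2.4000, γ^t·E[r] = 2.400000, running G = 2.400000
t=1: π = [0.2100, 0.2000, 0.2000, 0.2200, 0.1700], E[r] = 1.6000, γ^t·E[r] = 1.280000, running G = 3.680000
t=2: π = [0.2390, 0.2270, 0.2000, 0.1800, 0.1540], E[r] = 1.7500, γ^t·E[r] = 1.120000, running G = 4.800000
t=3: π = [0.2388, 0.2233, 0.2000, 0.1871, 0.1508], E[r] = 1.7014, γ^t·E[r] = 0.871117, running G = 5.671117

G = 5.6711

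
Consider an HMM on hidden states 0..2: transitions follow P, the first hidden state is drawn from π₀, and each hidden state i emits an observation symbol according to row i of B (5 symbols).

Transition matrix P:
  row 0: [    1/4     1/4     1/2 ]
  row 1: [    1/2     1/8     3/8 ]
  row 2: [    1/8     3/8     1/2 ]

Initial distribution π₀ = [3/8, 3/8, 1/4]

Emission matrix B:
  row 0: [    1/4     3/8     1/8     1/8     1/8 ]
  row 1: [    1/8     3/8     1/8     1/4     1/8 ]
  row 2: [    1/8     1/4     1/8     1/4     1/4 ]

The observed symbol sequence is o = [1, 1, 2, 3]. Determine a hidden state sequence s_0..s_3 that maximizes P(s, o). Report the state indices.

path = [1, 0, 2, 2]

t=0: δ = [1.406e-01, 1.406e-01, 6.250e-02]  (obs o_0=1)
t=1: δ = [2.637e-02, 1.318e-02, 1.758e-02]  ψ = [1, 0, 0]  (obs o_1=1)
t=2: δ = [8.240e-04, 8.240e-04, 1.648e-03]  ψ = [0, 0, 0]  (obs o_2=2)
t=3: δ = [5.150e-05, 1.545e-04, 2.060e-04]  ψ = [1, 2, 2]  (obs o_3=3)
backtrack: best end state = 2; path = [1, 0, 2, 2]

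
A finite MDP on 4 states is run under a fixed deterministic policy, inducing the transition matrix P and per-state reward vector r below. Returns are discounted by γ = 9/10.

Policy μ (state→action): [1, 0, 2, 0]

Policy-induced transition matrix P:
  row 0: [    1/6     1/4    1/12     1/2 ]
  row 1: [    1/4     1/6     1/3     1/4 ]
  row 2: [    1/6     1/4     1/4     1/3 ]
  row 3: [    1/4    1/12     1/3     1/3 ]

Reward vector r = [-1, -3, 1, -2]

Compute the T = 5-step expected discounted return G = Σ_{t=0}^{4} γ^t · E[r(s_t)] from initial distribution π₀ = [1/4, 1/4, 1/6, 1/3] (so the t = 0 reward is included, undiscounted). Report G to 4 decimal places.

G = -5.1796

t=0: π = [0.2500, 0.2500, 0.1667, 0.3333], E[r] = -1.5000, γ^t·E[r] = -1.500000, running G = -1.500000
t=1: π = [0.2153, 0.1736, 0.2569, 0.3542], E[r] = -1.1875, γ^t·E[r] = -1.068750, running G = -2.568750
t=2: π = [0.2106, 0.1765, 0.2581, 0.3547], E[r] = -1.1916, γ^t·E[r] = -0.965156, running G = -3.533906
t=3: π = [0.2109, 0.1762, 0.2592, 0.3537], E[r] = -1.1877, γ^t·E[r] = -0.865863, running G = -4.399770
t=4: π = [0.2108, 0.1764, 0.2590, 0.3538], E[r] = -1.1885, γ^t·E[r] = -0.779796, running G = -5.179566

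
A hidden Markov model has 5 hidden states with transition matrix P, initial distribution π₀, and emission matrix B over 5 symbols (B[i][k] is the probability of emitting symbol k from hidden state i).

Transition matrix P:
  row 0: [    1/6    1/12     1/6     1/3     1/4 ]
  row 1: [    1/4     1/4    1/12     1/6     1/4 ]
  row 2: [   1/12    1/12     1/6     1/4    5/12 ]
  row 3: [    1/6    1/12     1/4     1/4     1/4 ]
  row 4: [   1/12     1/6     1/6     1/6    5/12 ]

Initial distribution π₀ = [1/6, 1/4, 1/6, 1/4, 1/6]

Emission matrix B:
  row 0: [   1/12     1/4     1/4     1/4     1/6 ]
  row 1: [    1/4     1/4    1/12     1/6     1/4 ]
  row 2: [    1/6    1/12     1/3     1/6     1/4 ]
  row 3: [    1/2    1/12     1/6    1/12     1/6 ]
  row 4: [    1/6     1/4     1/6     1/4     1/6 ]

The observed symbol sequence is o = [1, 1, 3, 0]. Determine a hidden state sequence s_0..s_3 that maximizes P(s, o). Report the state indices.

path = [1, 1, 0, 3]

t=0: δ = [4.167e-02, 6.250e-02, 1.389e-02, 2.083e-02, 4.167e-02]  (obs o_0=1)
t=1: δ = [3.906e-03, 3.906e-03, 5.787e-04, 1.157e-03, 4.340e-03]  ψ = [1, 1, 0, 0, 4]  (obs o_1=1)
t=2: δ = [2.441e-04, 1.628e-04, 1.206e-04, 1.085e-04, 4.521e-04]  ψ = [1, 1, 4, 0, 4]  (obs o_2=3)
t=3: δ = [3.391e-06, 1.884e-05, 1.256e-05, 4.069e-05, 3.140e-05]  ψ = [0, 4, 4, 0, 4]  (obs o_3=0)
backtrack: best end state = 3; path = [1, 1, 0, 3]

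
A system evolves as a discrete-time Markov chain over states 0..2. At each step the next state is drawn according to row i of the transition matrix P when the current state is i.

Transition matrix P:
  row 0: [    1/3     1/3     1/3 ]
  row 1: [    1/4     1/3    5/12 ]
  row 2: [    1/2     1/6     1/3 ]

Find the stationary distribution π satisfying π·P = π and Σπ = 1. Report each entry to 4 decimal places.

π = [0.3699, 0.2740, 0.3562]

Balance equations π_j = Σ_i π_i·P[i][j]:
  π_0 = 1/3·π_0 + 1/4·π_1 + 1/2·π_2
  π_1 = 1/3·π_0 + 1/3·π_1 + 1/6·π_2
  normalize: π_0 + π_1 + π_2 = 1
Solving the linear system gives exactly π = [27/73, 20/73, 26/73].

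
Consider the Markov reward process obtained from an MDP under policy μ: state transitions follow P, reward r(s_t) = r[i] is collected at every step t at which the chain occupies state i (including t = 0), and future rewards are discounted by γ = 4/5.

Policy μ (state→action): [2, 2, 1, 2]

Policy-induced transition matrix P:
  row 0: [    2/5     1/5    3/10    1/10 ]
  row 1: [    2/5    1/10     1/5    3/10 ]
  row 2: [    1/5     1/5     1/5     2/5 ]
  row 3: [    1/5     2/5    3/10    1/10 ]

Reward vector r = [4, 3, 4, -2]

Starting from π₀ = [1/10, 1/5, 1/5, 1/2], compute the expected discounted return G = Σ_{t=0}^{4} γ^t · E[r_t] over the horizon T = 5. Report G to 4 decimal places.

t=0: π = [0.1000, 0.2000, 0.2000, 0.5000], E[r] = 0.8000, γ^t·E[r] = 0.800000, running G = 0.800000
t=1: π = [0.2600, 0.2800, 0.2600, 0.2000], E[r] = 2.5200, γ^t·E[r] = 2.016000, running G = 2.816000
t=2: π = [0.3080, 0.2120, 0.2460, 0.2340], E[r] = 2.3840, γ^t·E[r] = 1.525760, running G = 4.341760
t=3: π = [0.3040, 0.2256, 0.2542, 0.2162], E[r] = 2.4772, γ^t·E[r] = 1.268326, running G = 5.610086
t=4: π = [0.3059, 0.2207, 0.2520, 0.2214], E[r] = 2.4510, γ^t·E[r] = 1.003946, running G = 6.614032

G = 6.6140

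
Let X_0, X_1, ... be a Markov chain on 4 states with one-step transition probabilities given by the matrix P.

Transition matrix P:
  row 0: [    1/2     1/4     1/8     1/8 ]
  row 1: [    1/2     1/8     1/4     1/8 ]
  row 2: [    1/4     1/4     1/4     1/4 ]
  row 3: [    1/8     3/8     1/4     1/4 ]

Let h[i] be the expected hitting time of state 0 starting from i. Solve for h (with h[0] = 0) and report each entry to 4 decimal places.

h = [0.0000, 2.6988, 3.5181, 3.8554]

First-step conditioning: h[0] = 0; for i ≠ 0, h[i] = 1 + Σ_k P[i][k]·h[k].
  h[1] = 1 + 1/8·h[1] + 1/4·h[2] + 1/8·h[3]
  h[2] = 1 + 1/4·h[1] + 1/4·h[2] + 1/4·h[3]
  h[3] = 1 + 3/8·h[1] + 1/4·h[2] + 1/4·h[3]
Solving the 3×3 linear system over states ≠ 0 gives exactly h = [0, 224/83, 292/83, 320/83] (h[0] = 0 is the target).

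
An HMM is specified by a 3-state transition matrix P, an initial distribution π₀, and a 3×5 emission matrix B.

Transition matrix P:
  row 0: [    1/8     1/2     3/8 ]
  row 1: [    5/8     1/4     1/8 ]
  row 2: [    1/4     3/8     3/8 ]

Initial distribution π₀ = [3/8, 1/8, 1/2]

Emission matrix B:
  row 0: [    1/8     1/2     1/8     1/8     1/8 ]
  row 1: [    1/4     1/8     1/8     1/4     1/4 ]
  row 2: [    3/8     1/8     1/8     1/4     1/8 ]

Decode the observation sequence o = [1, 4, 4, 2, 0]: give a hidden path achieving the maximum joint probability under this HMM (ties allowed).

path = [0, 1, 1, 0, 2]

t=0: δ = [1.875e-01, 1.562e-02, 6.250e-02]  (obs o_0=1)
t=1: δ = [2.930e-03, 2.344e-02, 8.789e-03]  ψ = [0, 0, 0]  (obs o_1=4)
t=2: δ = [1.831e-03, 1.465e-03, 4.120e-04]  ψ = [1, 1, 2]  (obs o_2=4)
t=3: δ = [1.144e-04, 1.144e-04, 8.583e-05]  ψ = [1, 0, 0]  (obs o_3=2)
t=4: δ = [8.941e-06, 1.431e-05, 1.609e-05]  ψ = [1, 0, 0]  (obs o_4=0)
backtrack: best end state = 2; path = [0, 1, 1, 0, 2]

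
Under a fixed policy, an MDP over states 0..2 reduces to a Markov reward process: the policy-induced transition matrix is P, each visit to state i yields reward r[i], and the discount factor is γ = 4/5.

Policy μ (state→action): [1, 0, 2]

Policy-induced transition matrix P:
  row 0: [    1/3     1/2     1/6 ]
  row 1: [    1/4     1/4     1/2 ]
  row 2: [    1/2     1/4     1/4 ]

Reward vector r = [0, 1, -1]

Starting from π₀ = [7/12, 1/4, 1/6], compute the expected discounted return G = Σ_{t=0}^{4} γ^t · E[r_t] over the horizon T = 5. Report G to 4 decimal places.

G = 0.2286

t=0: π = [0.5833, 0.2500, 0.1667], E[r] = 0.0833, γ^t·E[r] = 0.083333, running G = 0.083333
t=1: π = [0.3403, 0.3958, 0.2639], E[r] = 0.1319, γ^t·E[r] = 0.105556, running G = 0.188889
t=2: π = [0.3443, 0.3351, 0.3206], E[r] = 0.0145, γ^t·E[r] = 0.009259, running G = 0.198148
t=3: π = [0.3588, 0.3361, 0.3051], E[r] = 0.0310, γ^t·E[r] = 0.015877, running G = 0.214025
t=4: π = [0.3562, 0.3397, 0.3041], E[r] = 0.0356, γ^t·E[r] = 0.014579, running G = 0.228604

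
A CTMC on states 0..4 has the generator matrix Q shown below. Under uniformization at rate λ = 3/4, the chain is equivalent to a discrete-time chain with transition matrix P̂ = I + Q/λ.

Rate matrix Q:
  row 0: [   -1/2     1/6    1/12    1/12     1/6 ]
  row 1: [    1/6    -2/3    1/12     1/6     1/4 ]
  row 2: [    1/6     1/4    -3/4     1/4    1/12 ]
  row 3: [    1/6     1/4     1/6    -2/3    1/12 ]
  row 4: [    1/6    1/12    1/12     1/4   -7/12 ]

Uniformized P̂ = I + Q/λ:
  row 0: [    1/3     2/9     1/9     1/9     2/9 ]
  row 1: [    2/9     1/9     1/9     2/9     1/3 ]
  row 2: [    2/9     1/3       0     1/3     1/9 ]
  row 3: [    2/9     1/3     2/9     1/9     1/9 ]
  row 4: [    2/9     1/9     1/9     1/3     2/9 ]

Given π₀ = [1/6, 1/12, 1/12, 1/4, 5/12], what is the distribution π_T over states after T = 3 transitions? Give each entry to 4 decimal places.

π = [0.2499, 0.2117, 0.1204, 0.2080, 0.2100]

t=0: π = [0.1667, 0.0833, 0.0833, 0.2500, 0.4167]
t=1: π = [0.2407, 0.2037, 0.1296, 0.2315, 0.1944]
t=2: π = [0.2490, 0.2181, 0.1224, 0.2058, 0.2047]
t=3: π = [0.2499, 0.2117, 0.1204, 0.2080, 0.2100]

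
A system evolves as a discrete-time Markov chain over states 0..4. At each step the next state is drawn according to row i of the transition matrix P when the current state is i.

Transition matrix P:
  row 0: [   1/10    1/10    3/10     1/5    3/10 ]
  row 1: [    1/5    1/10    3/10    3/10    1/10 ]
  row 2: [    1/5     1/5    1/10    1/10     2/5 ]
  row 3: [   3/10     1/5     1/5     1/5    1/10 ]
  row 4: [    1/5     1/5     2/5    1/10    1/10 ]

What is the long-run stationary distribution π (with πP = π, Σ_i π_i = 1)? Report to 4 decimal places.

Balance equations π_j = Σ_i π_i·P[i][j]:
  π_0 = 1/10·π_0 + 1/5·π_1 + 1/5·π_2 + 3/10·π_3 + 1/5·π_4
  π_1 = 1/10·π_0 + 1/10·π_1 + 1/5·π_2 + 1/5·π_3 + 1/5·π_4
  π_2 = 3/10·π_0 + 3/10·π_1 + 1/10·π_2 + 1/5·π_3 + 2/5·π_4
  π_3 = 1/5·π_0 + 3/10·π_1 + 1/10·π_2 + 1/5·π_3 + 1/10·π_4
  normalize: π_0 + π_1 + π_2 + π_3 + π_4 = 1
Solving the linear system gives exactly π = [71/360, 59/360, 33/130, 61/360, 1009/4680].

π = [0.1972, 0.1639, 0.2538, 0.1694, 0.2156]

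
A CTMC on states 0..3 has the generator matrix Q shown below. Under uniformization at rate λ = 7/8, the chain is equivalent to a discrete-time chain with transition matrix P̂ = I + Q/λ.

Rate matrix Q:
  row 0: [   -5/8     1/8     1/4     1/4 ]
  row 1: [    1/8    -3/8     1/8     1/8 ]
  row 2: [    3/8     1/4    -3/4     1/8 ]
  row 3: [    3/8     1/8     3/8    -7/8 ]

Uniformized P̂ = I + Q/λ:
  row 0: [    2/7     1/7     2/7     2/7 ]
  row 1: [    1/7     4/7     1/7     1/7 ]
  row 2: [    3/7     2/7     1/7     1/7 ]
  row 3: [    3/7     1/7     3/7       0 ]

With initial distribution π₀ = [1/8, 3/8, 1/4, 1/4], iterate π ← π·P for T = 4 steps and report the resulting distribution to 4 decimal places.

t=0: π = [0.1250, 0.3750, 0.2500, 0.2500]
t=1: π = [0.3036, 0.3393, 0.2321, 0.1250]
t=2: π = [0.2883, 0.3214, 0.2219, 0.1684]
t=3: π = [0.2956, 0.3123, 0.2321, 0.1600]
t=4: π = [0.2971, 0.3099, 0.2308, 0.1622]

π = [0.2971, 0.3099, 0.2308, 0.1622]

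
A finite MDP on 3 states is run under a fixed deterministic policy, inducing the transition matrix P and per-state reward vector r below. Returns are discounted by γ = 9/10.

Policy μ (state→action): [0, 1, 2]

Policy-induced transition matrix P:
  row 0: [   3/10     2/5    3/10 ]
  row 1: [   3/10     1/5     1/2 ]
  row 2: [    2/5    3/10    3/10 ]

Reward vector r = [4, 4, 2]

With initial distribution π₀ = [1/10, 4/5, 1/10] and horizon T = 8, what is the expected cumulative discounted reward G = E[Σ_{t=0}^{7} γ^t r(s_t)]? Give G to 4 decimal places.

t=0: π = [0.1000, 0.8000, 0.1000], E[r] = 3.8000, γ^t·E[r] = 3.800000, running G = 3.800000
t=1: π = [0.3100, 0.2300, 0.4600], E[r] = 3.0800, γ^t·E[r] = 2.772000, running G = 6.572000
t=2: π = [0.3460, 0.3080, 0.3460], E[r] = 3.3080, γ^t·E[r] = 2.679480, running G = 9.251480
t=3: π = [0.3346, 0.3038, 0.3616], E[r] = 3.2768, γ^t·E[r] = 2.388787, running G = 11.640267
t=4: π = [0.3362, 0.3031, 0.3608], E[r] = 3.2785, γ^t·E[r] = 2.151011, running G = 13.791278
t=5: π = [0.3361, 0.3033, 0.3606], E[r] = 3.2788, γ^t·E[r] = 1.936080, running G = 15.727358
t=6: π = [0.3361, 0.3033, 0.3607], E[r] = 3.2787, γ^t·E[r] = 1.742423, running G = 17.469781
t=7: π = [0.3361, 0.3033, 0.3607], E[r] = 3.2787, γ^t·E[r] = 1.568187, running G = 19.037968

G = 19.0380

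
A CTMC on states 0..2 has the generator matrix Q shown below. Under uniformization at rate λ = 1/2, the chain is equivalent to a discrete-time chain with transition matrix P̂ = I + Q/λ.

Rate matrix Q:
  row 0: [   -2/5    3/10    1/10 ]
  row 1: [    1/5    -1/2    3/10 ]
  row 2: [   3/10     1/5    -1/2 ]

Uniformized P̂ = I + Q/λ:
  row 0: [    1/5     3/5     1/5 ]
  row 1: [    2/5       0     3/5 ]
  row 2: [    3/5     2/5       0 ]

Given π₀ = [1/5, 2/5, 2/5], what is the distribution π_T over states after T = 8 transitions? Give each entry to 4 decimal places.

t=0: π = [0.2000, 0.4000, 0.4000]
t=1: π = [0.4400, 0.2800, 0.2800]
t=2: π = [0.3680, 0.3760, 0.2560]
t=3: π = [0.3776, 0.3232, 0.2992]
t=4: π = [0.3843, 0.3462, 0.2694]
t=5: π = [0.3770, 0.3384, 0.2846]
t=6: π = [0.3815, 0.3401, 0.2784]
t=7: π = [0.3794, 0.3403, 0.2803]
t=8: π = [0.3802, 0.3398, 0.2800]

π = [0.3802, 0.3398, 0.2800]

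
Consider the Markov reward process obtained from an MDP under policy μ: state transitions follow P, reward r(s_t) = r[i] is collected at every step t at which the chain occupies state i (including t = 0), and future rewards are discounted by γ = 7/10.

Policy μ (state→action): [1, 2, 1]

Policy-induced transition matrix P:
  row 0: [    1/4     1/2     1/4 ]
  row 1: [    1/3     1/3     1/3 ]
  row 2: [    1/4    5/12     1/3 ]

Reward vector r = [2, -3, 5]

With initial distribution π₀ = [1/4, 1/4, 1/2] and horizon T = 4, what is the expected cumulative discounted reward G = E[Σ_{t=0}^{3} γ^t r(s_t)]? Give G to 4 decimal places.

G = 3.6008

t=0: π = [0.2500, 0.2500, 0.5000], E[r] = 2.2500, γ^t·E[r] = 2.250000, running G = 2.250000
t=1: π = [0.2708, 0.4167, 0.3125], E[r] = 0.8542, γ^t·E[r] = 0.597917, running G = 2.847917
t=2: π = [0.2847, 0.4045, 0.3108], E[r] = 0.9097, γ^t·E[r] = 0.445764, running G = 3.293681
t=3: π = [0.2837, 0.4067, 0.3096], E[r] = 0.8954, γ^t·E[r] = 0.307122, running G = 3.600803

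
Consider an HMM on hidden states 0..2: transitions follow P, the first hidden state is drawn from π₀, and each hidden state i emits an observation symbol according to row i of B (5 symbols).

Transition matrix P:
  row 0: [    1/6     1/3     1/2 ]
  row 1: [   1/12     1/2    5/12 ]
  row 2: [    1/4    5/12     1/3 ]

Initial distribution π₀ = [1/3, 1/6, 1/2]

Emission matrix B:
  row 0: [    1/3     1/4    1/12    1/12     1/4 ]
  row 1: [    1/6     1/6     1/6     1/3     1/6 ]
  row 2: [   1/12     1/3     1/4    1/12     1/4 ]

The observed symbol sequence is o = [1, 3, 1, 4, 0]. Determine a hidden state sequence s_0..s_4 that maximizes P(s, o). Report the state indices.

t=0: δ = [8.333e-02, 2.778e-02, 1.667e-01]  (obs o_0=1)
t=1: δ = [3.472e-03, 2.315e-02, 4.630e-03]  ψ = [2, 2, 2]  (obs o_1=3)
t=2: δ = [4.823e-04, 1.929e-03, 3.215e-03]  ψ = [1, 1, 1]  (obs o_2=1)
t=3: δ = [2.009e-04, 2.233e-04, 2.679e-04]  ψ = [2, 2, 2]  (obs o_3=4)
t=4: δ = [2.233e-05, 1.861e-05, 8.372e-06]  ψ = [2, 1, 0]  (obs o_4=0)
backtrack: best end state = 0; path = [2, 1, 2, 2, 0]

path = [2, 1, 2, 2, 0]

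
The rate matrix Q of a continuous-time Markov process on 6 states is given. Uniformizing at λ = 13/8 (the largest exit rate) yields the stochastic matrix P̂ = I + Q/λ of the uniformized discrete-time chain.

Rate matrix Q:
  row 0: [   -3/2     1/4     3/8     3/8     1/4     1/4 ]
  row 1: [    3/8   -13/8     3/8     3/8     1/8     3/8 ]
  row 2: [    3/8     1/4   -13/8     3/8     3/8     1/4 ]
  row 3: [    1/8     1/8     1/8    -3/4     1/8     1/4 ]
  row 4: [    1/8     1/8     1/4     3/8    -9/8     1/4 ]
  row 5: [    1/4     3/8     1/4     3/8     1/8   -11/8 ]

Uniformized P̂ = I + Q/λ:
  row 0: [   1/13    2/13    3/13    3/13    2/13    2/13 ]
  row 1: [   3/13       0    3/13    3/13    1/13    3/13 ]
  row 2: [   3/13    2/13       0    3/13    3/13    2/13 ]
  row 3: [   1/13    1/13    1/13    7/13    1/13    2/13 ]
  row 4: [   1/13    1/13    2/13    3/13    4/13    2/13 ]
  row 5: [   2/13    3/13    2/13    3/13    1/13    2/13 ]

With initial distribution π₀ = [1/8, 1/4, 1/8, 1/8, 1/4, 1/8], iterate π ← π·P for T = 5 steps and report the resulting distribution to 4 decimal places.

π = [0.1264, 0.1127, 0.1272, 0.3328, 0.1383, 0.1625]

t=0: π = [0.1250, 0.2500, 0.1250, 0.1250, 0.2500, 0.1250]
t=1: π = [0.1442, 0.0962, 0.1538, 0.2692, 0.1635, 0.1731]
t=2: π = [0.1287, 0.1191, 0.1280, 0.3136, 0.1494, 0.1612]
t=3: π = [0.1273, 0.1123, 0.1291, 0.3273, 0.1410, 0.1630]
t=4: π = [0.1266, 0.1131, 0.1272, 0.3315, 0.1391, 0.1625]
t=5: π = [0.1264, 0.1127, 0.1272, 0.3328, 0.1383, 0.1625]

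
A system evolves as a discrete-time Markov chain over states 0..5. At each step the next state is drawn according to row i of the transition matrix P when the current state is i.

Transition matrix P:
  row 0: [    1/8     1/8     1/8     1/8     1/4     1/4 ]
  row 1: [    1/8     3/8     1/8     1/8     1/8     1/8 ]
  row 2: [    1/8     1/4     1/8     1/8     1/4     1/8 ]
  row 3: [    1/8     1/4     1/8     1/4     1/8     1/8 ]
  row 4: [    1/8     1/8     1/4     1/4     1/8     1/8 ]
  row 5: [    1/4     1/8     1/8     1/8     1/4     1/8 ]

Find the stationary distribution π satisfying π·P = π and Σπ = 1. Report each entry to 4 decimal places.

π = [0.1429, 0.2193, 0.1474, 0.1684, 0.1791, 0.1429]

Balance equations π_j = Σ_i π_i·P[i][j]:
  π_0 = 1/8·π_0 + 1/8·π_1 + 1/8·π_2 + 1/8·π_3 + 1/8·π_4 + 1/4·π_5
  π_1 = 1/8·π_0 + 3/8·π_1 + 1/4·π_2 + 1/4·π_3 + 1/8·π_4 + 1/8·π_5
  π_2 = 1/8·π_0 + 1/8·π_1 + 1/8·π_2 + 1/8·π_3 + 1/4·π_4 + 1/8·π_5
  π_3 = 1/8·π_0 + 1/8·π_1 + 1/8·π_2 + 1/4·π_3 + 1/4·π_4 + 1/8·π_5
  π_4 = 1/4·π_0 + 1/8·π_1 + 1/4·π_2 + 1/8·π_3 + 1/8·π_4 + 1/4·π_5
  normalize: π_0 + π_1 + π_2 + π_3 + π_4 + π_5 = 1
Solving the linear system gives exactly π = [1/7, 677/3087, 65/441, 520/3087, 79/441, 1/7].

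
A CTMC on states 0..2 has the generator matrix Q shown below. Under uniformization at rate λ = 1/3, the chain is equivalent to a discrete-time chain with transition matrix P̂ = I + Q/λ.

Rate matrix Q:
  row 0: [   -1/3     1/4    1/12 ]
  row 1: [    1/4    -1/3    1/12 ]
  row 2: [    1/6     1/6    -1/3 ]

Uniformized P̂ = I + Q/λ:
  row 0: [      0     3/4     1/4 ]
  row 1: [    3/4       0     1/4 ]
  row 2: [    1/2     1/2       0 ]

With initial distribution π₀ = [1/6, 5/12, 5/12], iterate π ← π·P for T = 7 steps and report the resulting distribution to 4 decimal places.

t=0: π = [0.1667, 0.4167, 0.4167]
t=1: π = [0.5208, 0.3333, 0.1458]
t=2: π = [0.3229, 0.4635, 0.2135]
t=3: π = [0.4544, 0.3490, 0.1966]
t=4: π = [0.3600, 0.4391, 0.2008]
t=5: π = [0.4298, 0.3704, 0.1998]
t=6: π = [0.3777, 0.4222, 0.2001]
t=7: π = [0.4167, 0.3833, 0.2000]

π = [0.4167, 0.3833, 0.2000]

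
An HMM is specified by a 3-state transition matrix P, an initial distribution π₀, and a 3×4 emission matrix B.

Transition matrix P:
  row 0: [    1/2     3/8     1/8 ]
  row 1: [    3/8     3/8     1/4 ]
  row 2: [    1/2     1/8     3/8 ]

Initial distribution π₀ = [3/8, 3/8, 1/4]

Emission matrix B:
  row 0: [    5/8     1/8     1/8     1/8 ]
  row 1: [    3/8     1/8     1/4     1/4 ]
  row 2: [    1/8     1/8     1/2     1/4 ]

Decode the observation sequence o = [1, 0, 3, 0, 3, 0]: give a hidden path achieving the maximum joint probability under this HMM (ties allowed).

t=0: δ = [4.688e-02, 4.688e-02, 3.125e-02]  (obs o_0=1)
t=1: δ = [1.465e-02, 6.592e-03, 1.465e-03]  ψ = [0, 0, 1]  (obs o_1=0)
t=2: δ = [9.155e-04, 1.373e-03, 4.578e-04]  ψ = [0, 0, 0]  (obs o_2=3)
t=3: δ = [3.219e-04, 1.931e-04, 4.292e-05]  ψ = [1, 1, 1]  (obs o_3=0)
t=4: δ = [2.012e-05, 3.017e-05, 1.207e-05]  ψ = [0, 0, 1]  (obs o_4=3)
t=5: δ = [7.072e-06, 4.243e-06, 9.430e-07]  ψ = [1, 1, 1]  (obs o_5=0)
backtrack: best end state = 0; path = [0, 0, 1, 0, 1, 0]

path = [0, 0, 1, 0, 1, 0]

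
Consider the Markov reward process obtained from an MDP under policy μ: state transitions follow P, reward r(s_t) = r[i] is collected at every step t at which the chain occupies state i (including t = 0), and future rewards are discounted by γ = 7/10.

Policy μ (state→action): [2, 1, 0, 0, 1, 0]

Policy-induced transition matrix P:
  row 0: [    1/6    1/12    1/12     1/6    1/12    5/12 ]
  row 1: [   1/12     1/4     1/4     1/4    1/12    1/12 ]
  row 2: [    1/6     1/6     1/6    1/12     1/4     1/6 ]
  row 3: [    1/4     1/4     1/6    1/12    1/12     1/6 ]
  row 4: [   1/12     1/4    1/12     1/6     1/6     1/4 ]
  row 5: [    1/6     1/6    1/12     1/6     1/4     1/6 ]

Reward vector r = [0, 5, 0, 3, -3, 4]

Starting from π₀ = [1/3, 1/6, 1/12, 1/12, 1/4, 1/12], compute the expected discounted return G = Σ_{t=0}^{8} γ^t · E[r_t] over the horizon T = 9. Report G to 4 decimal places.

t=0: π = [0.3333, 0.1667, 0.0833, 0.0833, 0.2500, 0.0833], E[r] = 0.6667, γ^t·E[r] = 0.666667, running G = 0.666667
t=1: π = [0.1389, 0.1806, 0.1250, 0.1667, 0.1319, 0.2569], E[r] = 2.0347, γ^t·E[r] = 1.424306, running G = 2.090972
t=2: π = [0.1545, 0.1950, 0.1377, 0.1574, 0.1580, 0.1973], E[r] = 1.7627, γ^t·E[r] = 0.863738, running G = 2.954711
t=3: π = [0.1504, 0.1963, 0.1404, 0.1583, 0.1523, 0.2022], E[r] = 1.8084, γ^t·E[r] = 0.620281, running G = 3.574992
t=4: π = [0.1508, 0.1964, 0.1410, 0.1581, 0.1531, 0.2006], E[r] = 1.7993, γ^t·E[r] = 0.432009, running G = 4.007001
t=5: π = [0.1507, 0.1964, 0.1410, 0.1581, 0.1530, 0.2008], E[r] = 1.8003, γ^t·E[r] = 0.302584, running G = 4.309585
t=6: π = [0.1507, 0.1964, 0.1410, 0.1581, 0.1530, 0.2007], E[r] = 1.8001, γ^t·E[r] = 0.211783, running G = 4.521368
t=7: π = [0.1507, 0.1964, 0.1410, 0.1581, 0.1530, 0.2007], E[r] = 1.8002, γ^t·E[r] = 0.148250, running G = 4.669618
t=8: π = [0.1507, 0.1964, 0.1410, 0.1581, 0.1530, 0.2007], E[r] = 1.8001, γ^t·E[r] = 0.103775, running G = 4.773393

G = 4.7734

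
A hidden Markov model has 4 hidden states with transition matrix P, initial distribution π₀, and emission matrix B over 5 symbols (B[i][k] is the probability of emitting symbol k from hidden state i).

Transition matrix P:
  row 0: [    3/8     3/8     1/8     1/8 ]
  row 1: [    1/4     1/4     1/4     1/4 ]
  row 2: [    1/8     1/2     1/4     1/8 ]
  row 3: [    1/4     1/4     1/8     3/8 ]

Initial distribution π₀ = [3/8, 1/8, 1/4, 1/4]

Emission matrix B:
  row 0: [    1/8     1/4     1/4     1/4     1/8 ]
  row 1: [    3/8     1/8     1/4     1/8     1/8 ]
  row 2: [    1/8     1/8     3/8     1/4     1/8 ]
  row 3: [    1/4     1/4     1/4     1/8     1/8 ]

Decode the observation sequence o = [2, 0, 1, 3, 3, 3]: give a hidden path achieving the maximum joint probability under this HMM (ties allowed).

path = [2, 1, 0, 0, 0, 0]

t=0: δ = [9.375e-02, 3.125e-02, 9.375e-02, 6.250e-02]  (obs o_0=2)
t=1: δ = [4.395e-03, 1.758e-02, 2.930e-03, 5.859e-03]  ψ = [0, 2, 2, 3]  (obs o_1=0)
t=2: δ = [1.099e-03, 5.493e-04, 5.493e-04, 1.099e-03]  ψ = [1, 1, 1, 1]  (obs o_2=1)
t=3: δ = [1.030e-04, 5.150e-05, 3.433e-05, 5.150e-05]  ψ = [0, 0, 0, 3]  (obs o_3=3)
t=4: δ = [9.656e-06, 4.828e-06, 3.219e-06, 2.414e-06]  ψ = [0, 0, 0, 3]  (obs o_4=3)
t=5: δ = [9.052e-07, 4.526e-07, 3.017e-07, 1.509e-07]  ψ = [0, 0, 0, 0]  (obs o_5=3)
backtrack: best end state = 0; path = [2, 1, 0, 0, 0, 0]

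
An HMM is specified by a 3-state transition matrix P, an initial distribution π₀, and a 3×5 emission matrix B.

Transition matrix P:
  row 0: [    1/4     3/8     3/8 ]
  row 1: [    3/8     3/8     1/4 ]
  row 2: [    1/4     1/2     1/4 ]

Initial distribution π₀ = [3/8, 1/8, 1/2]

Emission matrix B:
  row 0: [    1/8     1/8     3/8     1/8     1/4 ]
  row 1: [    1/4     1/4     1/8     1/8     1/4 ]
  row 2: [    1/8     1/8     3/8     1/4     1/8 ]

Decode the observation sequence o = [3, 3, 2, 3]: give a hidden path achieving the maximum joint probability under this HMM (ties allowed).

path = [2, 1, 0, 2]

t=0: δ = [4.688e-02, 1.562e-02, 1.250e-01]  (obs o_0=3)
t=1: δ = [3.906e-03, 7.812e-03, 7.812e-03]  ψ = [2, 2, 2]  (obs o_1=3)
t=2: δ = [1.099e-03, 4.883e-04, 7.324e-04]  ψ = [1, 2, 1]  (obs o_2=2)
t=3: δ = [3.433e-05, 5.150e-05, 1.030e-04]  ψ = [0, 0, 0]  (obs o_3=3)
backtrack: best end state = 2; path = [2, 1, 0, 2]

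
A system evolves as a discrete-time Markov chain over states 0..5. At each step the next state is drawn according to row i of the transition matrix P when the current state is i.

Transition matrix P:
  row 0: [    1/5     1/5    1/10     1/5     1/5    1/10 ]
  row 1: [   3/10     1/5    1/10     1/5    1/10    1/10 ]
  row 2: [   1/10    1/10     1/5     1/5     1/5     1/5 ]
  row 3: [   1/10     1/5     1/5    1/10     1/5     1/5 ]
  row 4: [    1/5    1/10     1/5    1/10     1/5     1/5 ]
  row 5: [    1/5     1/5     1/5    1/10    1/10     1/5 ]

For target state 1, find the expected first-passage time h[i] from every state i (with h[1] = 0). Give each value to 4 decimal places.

First-step conditioning: h[1] = 0; for i ≠ 1, h[i] = 1 + Σ_k P[i][k]·h[k].
  h[0] = 1 + 1/5·h[0] + 1/10·h[2] + 1/5·h[3] + 1/5·h[4] + 1/10·h[5]
  h[2] = 1 + 1/10·h[0] + 1/5·h[2] + 1/5·h[3] + 1/5·h[4] + 1/5·h[5]
  h[3] = 1 + 1/10·h[0] + 1/5·h[2] + 1/10·h[3] + 1/5·h[4] + 1/5·h[5]
  h[4] = 1 + 1/5·h[0] + 1/5·h[2] + 1/10·h[3] + 1/5·h[4] + 1/5·h[5]
  h[5] = 1 + 1/5·h[0] + 1/5·h[2] + 1/10·h[3] + 1/10·h[4] + 1/5·h[5]
Solving the 5×5 linear system over states ≠ 1 gives exactly h = [200/33, 0, 101/15, 202/33, 74/11, 333/55] (h[1] = 0 is the target).

h = [6.0606, 0.0000, 6.7333, 6.1212, 6.7273, 6.0545]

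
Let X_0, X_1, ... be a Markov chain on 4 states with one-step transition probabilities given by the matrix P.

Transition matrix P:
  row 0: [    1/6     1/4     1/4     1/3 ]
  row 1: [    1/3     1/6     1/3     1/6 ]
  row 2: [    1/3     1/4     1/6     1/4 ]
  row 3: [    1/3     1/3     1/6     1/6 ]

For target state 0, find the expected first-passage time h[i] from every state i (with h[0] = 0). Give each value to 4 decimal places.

First-step conditioning: h[0] = 0; for i ≠ 0, h[i] = 1 + Σ_k P[i][k]·h[k].
  h[1] = 1 + 1/6·h[1] + 1/3·h[2] + 1/6·h[3]
  h[2] = 1 + 1/4·h[1] + 1/6·h[2] + 1/4·h[3]
  h[3] = 1 + 1/3·h[1] + 1/6·h[2] + 1/6·h[3]
Solving the 3×3 linear system over states ≠ 0 gives exactly h = [0, 3, 3, 3] (h[0] = 0 is the target).

h = [0.0000, 3.0000, 3.0000, 3.0000]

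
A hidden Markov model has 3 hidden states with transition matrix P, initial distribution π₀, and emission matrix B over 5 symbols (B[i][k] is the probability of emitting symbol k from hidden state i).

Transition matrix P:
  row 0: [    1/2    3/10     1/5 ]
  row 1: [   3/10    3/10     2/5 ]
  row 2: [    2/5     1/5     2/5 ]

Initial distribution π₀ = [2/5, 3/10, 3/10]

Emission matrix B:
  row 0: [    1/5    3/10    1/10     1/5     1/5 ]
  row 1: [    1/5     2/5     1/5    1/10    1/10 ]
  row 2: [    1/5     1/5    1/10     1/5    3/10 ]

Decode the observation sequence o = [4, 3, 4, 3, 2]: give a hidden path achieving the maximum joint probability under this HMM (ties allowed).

path = [0, 0, 0, 0, 1]

t=0: δ = [8.000e-02, 3.000e-02, 9.000e-02]  (obs o_0=4)
t=1: δ = [8.000e-03, 2.400e-03, 7.200e-03]  ψ = [0, 0, 2]  (obs o_1=3)
t=2: δ = [8.000e-04, 2.400e-04, 8.640e-04]  ψ = [0, 0, 2]  (obs o_2=4)
t=3: δ = [8.000e-05, 2.400e-05, 6.912e-05]  ψ = [0, 0, 2]  (obs o_3=3)
t=4: δ = [4.000e-06, 4.800e-06, 2.765e-06]  ψ = [0, 0, 2]  (obs o_4=2)
backtrack: best end state = 1; path = [0, 0, 0, 0, 1]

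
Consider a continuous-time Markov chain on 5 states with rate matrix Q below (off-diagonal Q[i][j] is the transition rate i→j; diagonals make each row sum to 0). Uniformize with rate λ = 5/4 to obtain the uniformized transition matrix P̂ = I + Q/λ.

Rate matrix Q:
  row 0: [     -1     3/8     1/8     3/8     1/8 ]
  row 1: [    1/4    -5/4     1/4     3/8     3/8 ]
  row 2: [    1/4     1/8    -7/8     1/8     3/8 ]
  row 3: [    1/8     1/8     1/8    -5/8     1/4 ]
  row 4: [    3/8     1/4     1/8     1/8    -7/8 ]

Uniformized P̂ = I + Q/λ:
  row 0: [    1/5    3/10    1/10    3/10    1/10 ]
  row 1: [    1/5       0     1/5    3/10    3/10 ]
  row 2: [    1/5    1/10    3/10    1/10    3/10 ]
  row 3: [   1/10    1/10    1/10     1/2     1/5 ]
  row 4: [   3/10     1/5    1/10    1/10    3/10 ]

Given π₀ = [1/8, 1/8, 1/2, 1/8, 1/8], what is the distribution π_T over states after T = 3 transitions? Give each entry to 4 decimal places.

t=0: π = [0.1250, 0.1250, 0.5000, 0.1250, 0.1250]
t=1: π = [0.2000, 0.1250, 0.2125, 0.2000, 0.2625]
t=2: π = [0.2063, 0.1538, 0.1550, 0.2450, 0.2400]
t=3: π = [0.1995, 0.1499, 0.1464, 0.2700, 0.2343]

π = [0.1995, 0.1499, 0.1464, 0.2700, 0.2343]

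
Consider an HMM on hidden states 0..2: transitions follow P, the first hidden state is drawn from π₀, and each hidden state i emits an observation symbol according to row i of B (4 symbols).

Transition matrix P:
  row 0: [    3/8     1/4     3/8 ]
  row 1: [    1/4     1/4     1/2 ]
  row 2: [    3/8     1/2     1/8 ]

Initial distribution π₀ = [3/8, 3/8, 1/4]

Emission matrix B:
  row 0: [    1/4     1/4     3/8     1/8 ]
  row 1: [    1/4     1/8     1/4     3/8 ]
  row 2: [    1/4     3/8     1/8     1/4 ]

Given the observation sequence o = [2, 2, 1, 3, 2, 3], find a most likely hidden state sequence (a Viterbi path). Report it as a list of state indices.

path = [0, 0, 2, 1, 2, 1]

t=0: δ = [1.406e-01, 9.375e-02, 3.125e-02]  (obs o_0=2)
t=1: δ = [1.978e-02, 8.789e-03, 6.592e-03]  ψ = [0, 0, 0]  (obs o_1=2)
t=2: δ = [1.854e-03, 6.180e-04, 2.781e-03]  ψ = [0, 0, 0]  (obs o_2=1)
t=3: δ = [1.304e-04, 5.214e-04, 1.738e-04]  ψ = [2, 2, 0]  (obs o_3=3)
t=4: δ = [4.888e-05, 3.259e-05, 3.259e-05]  ψ = [1, 1, 1]  (obs o_4=2)
t=5: δ = [2.291e-06, 6.110e-06, 4.583e-06]  ψ = [0, 2, 0]  (obs o_5=3)
backtrack: best end state = 1; path = [0, 0, 2, 1, 2, 1]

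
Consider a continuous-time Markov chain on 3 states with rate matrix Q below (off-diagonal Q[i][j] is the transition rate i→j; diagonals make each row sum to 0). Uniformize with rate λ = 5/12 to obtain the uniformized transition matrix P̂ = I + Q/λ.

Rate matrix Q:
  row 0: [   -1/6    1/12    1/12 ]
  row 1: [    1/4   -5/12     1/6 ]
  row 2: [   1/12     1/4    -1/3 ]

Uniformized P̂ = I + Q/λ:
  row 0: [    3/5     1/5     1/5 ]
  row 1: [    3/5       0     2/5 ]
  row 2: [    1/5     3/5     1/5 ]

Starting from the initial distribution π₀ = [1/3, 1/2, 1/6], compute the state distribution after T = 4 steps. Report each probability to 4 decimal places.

t=0: π = [0.3333, 0.5000, 0.1667]
t=1: π = [0.5333, 0.1667, 0.3000]
t=2: π = [0.4800, 0.2867, 0.2333]
t=3: π = [0.5067, 0.2360, 0.2573]
t=4: π = [0.4971, 0.2557, 0.2472]

π = [0.4971, 0.2557, 0.2472]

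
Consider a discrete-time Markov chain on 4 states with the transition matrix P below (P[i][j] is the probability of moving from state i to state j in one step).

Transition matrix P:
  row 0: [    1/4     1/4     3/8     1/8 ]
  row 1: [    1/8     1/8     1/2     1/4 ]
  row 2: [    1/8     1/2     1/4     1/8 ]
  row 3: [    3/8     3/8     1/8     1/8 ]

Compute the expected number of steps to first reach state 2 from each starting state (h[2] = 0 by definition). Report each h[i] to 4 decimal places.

h = [2.7308, 2.5000, 0.0000, 3.3846]

First-step conditioning: h[2] = 0; for i ≠ 2, h[i] = 1 + Σ_k P[i][k]·h[k].
  h[0] = 1 + 1/4·h[0] + 1/4·h[1] + 1/8·h[3]
  h[1] = 1 + 1/8·h[0] + 1/8·h[1] + 1/4·h[3]
  h[3] = 1 + 3/8·h[0] + 3/8·h[1] + 1/8·h[3]
Solving the 3×3 linear system over states ≠ 2 gives exactly h = [71/26, 5/2, 0, 44/13] (h[2] = 0 is the target).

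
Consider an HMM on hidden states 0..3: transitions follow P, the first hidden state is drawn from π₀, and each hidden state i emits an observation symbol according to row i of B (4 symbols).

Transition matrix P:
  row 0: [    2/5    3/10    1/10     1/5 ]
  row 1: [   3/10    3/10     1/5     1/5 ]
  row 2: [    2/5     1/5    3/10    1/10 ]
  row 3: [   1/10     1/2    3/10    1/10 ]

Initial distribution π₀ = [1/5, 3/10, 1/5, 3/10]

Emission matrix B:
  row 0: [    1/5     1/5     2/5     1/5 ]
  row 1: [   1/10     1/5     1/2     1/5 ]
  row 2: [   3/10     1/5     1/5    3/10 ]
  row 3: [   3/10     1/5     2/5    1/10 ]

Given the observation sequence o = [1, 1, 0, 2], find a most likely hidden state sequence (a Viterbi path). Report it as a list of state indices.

path = [3, 1, 3, 1]

t=0: δ = [4.000e-02, 6.000e-02, 4.000e-02, 6.000e-02]  (obs o_0=1)
t=1: δ = [3.600e-03, 6.000e-03, 3.600e-03, 2.400e-03]  ψ = [1, 3, 3, 1]  (obs o_1=1)
t=2: δ = [3.600e-04, 1.800e-04, 3.600e-04, 3.600e-04]  ψ = [1, 1, 1, 1]  (obs o_2=0)
t=3: δ = [5.760e-05, 9.000e-05, 2.160e-05, 2.880e-05]  ψ = [0, 3, 2, 0]  (obs o_3=2)
backtrack: best end state = 1; path = [3, 1, 3, 1]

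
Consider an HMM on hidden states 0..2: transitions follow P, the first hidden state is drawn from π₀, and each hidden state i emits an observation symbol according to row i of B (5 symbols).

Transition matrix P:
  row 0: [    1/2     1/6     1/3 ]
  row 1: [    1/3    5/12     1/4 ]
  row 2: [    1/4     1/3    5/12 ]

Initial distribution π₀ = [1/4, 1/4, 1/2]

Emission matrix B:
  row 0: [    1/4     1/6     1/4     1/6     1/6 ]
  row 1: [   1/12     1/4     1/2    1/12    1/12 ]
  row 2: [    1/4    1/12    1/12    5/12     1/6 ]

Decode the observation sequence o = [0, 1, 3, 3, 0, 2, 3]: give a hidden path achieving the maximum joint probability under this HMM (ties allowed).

t=0: δ = [6.250e-02, 2.083e-02, 1.250e-01]  (obs o_0=0)
t=1: δ = [5.208e-03, 1.042e-02, 4.340e-03]  ψ = [0, 2, 2]  (obs o_1=1)
t=2: δ = [5.787e-04, 3.617e-04, 1.085e-03]  ψ = [1, 1, 1]  (obs o_2=3)
t=3: δ = [4.823e-05, 3.014e-05, 1.884e-04]  ψ = [0, 2, 2]  (obs o_3=3)
t=4: δ = [1.177e-05, 5.233e-06, 1.962e-05]  ψ = [2, 2, 2]  (obs o_4=0)
t=5: δ = [1.472e-06, 3.270e-06, 6.814e-07]  ψ = [0, 2, 2]  (obs o_5=2)
t=6: δ = [1.817e-07, 1.136e-07, 3.407e-07]  ψ = [1, 1, 1]  (obs o_6=3)
backtrack: best end state = 2; path = [2, 1, 2, 2, 2, 1, 2]

path = [2, 1, 2, 2, 2, 1, 2]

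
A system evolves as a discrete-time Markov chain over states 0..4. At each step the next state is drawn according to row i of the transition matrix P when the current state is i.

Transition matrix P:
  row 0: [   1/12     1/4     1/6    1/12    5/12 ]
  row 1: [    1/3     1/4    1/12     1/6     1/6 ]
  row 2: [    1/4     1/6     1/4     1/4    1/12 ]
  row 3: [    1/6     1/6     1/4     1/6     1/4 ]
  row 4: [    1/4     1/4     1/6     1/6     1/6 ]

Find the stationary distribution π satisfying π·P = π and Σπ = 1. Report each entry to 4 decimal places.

Balance equations π_j = Σ_i π_i·P[i][j]:
  π_0 = 1/12·π_0 + 1/3·π_1 + 1/4·π_2 + 1/6·π_3 + 1/4·π_4
  π_1 = 1/4·π_0 + 1/4·π_1 + 1/6·π_2 + 1/6·π_3 + 1/4·π_4
  π_2 = 1/6·π_0 + 1/12·π_1 + 1/4·π_2 + 1/4·π_3 + 1/6·π_4
  π_3 = 1/12·π_0 + 1/6·π_1 + 1/4·π_2 + 1/6·π_3 + 1/6·π_4
  normalize: π_0 + π_1 + π_2 + π_3 + π_4 = 1
Solving the linear system gives exactly π = [4737/21683, 4807/21683, 3827/21683, 3538/21683, 4774/21683].

π = [0.2185, 0.2217, 0.1765, 0.1632, 0.2202]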